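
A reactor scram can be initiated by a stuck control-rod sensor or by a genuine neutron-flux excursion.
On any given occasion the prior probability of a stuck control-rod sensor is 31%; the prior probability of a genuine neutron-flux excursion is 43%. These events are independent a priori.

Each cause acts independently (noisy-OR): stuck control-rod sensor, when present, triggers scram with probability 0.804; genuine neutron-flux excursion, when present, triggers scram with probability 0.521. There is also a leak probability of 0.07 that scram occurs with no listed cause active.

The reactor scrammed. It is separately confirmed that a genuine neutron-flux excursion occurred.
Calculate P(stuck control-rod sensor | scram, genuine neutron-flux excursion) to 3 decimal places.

Under noisy-OR, P(scram | causes) = 1 − (1−0.07)·∏(1−qᵢ) over the active causes.
P(scram | genuine neutron-flux excursion) = 0.55453·0.69 + 0.912688·0.31 = 0.382626 + 0.282933 = 0.665559
Of this, 0.282933 comes from 0.912688·0.31 (the stuck control-rod sensor=true cases).
P(stuck control-rod sensor | scram, genuine neutron-flux excursion) = 0.282933 / 0.665559 ≈ 0.425

P(stuck control-rod sensor | scram, genuine neutron-flux excursion) ≈ 0.425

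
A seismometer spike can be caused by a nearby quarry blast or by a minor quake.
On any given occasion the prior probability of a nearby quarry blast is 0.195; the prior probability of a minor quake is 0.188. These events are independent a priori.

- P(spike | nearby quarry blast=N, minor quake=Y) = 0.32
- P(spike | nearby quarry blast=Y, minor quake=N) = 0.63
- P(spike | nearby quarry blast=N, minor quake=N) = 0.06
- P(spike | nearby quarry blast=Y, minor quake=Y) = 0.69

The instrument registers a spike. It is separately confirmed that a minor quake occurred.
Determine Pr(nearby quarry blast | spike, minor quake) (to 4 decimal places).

Pr(nearby quarry blast | spike, minor quake) ≈ 0.3431

Sum P(spike|·) weighted by the priors over both values of nearby quarry blast:
  P(spike | minor quake) = 0.32×0.805 + 0.69×0.195
        = 0.257600 + 0.134550 = 0.392150
The terms with nearby quarry blast present sum to 0.134550, so
  P(nearby quarry blast | spike, minor quake) = 0.134550 / 0.392150 ≈ 0.3431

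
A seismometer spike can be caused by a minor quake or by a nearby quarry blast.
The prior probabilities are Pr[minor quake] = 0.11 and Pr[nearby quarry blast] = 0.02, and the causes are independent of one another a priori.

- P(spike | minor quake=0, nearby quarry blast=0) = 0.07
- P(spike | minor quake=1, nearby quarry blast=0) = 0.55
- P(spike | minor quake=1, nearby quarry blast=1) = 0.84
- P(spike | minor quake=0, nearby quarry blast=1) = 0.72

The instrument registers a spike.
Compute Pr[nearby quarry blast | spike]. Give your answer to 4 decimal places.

Pr[nearby quarry blast | spike] ≈ 0.1086

For the numerator, keep only nearby quarry blast=true terms: 0.012816 + 0.001848 = 0.014664
Normalizer over all consistent configurations: 0.07·0.89·0.98 + 0.72·0.89·0.02 + 0.55·0.11·0.98 + 0.84·0.11·0.02 = 0.135008
Posterior = 0.014664 / 0.135008 ≈ 0.1086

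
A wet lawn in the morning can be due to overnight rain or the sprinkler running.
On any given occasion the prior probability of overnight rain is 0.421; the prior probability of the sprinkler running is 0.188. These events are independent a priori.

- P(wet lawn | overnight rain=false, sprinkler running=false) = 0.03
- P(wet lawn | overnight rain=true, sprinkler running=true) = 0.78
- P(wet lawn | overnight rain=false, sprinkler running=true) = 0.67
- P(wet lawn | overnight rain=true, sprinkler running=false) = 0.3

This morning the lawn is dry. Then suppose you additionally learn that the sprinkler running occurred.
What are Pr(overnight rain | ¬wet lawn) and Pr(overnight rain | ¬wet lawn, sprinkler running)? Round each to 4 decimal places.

P(¬wet lawn) = 0.97·0.579·0.812 + 0.33·0.579·0.188 + 0.7·0.421·0.812 + 0.22·0.421·0.188 = 0.456044 + 0.035921 + 0.239296 + 0.017413 = 0.748674
Of this, 0.256709 comes from 0.239296 + 0.017413 (the overnight rain=true cases).
Hence the posterior is 0.256709/0.748674 ≈ 0.3429.

Now also conditioning on sprinkler running=true:
Numerator (weight on configurations with overnight rain): 0.22×0.421 = 0.092620
The normalizing constant is 0.33×0.579 + 0.22×0.421 = 0.283690
P(overnight rain | ¬wet lawn, sprinkler running) = 0.092620/0.283690 ≈ 0.3265

Pr(overnight rain | ¬wet lawn) ≈ 0.3429; Pr(overnight rain | ¬wet lawn, sprinkler running) ≈ 0.3265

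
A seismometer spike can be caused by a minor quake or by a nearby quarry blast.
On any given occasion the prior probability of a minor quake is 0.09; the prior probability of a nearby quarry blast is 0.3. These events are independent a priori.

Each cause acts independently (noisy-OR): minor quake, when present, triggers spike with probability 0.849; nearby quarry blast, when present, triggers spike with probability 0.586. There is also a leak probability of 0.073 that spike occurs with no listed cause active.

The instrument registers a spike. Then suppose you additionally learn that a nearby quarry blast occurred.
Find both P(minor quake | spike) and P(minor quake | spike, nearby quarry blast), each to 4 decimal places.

P(minor quake | spike) ≈ 0.2705; P(minor quake | spike, nearby quarry blast) ≈ 0.1313

Under noisy-OR, P(spike | causes) = 1 − (1−0.073)·∏(1−qᵢ) over the active causes.
P(spike) = 0.073*0.91*0.7 + 0.616222*0.91*0.3 + 0.860023*0.09*0.7 + 0.94205*0.09*0.3 = 0.046501 + 0.168229 + 0.054181 + 0.025435 = 0.294346
Restricting to configurations with minor quake present: 0.054181 + 0.025435 = 0.079616.
Hence the posterior is 0.079616/0.294346 ≈ 0.2705.

Now condition on the additional information:
P(spike | nearby quarry blast) = 0.616222·0.91 + 0.94205·0.09 = 0.560762 + 0.084784 = 0.645546
Of this, 0.084784 comes from 0.94205·0.09 (the minor quake=true cases).
P(minor quake | spike, nearby quarry blast) = 0.084784 / 0.645546 ≈ 0.1313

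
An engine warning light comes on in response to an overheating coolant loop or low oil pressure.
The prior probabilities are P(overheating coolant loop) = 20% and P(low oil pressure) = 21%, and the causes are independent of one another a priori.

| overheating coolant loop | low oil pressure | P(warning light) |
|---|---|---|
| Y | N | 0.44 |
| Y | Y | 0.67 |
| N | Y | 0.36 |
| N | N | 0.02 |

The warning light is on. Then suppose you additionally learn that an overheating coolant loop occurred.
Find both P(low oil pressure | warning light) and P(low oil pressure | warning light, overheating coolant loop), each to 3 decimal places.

By total probability over the 4 (overheating coolant loop, low oil pressure) configurations:
  P(warning light) = 0.02*0.8*0.79 + 0.36*0.8*0.21 + 0.44*0.2*0.79 + 0.67*0.2*0.21
        = 0.012640 + 0.060480 + 0.069520 + 0.028140 = 0.170780
Configurations with low oil pressure contribute 0.088620, so
  P(low oil pressure | warning light) = 0.088620 / 0.170780 ≈ 0.519

Now also conditioning on overheating coolant loop=true:
P(warning light | overheating coolant loop) = 0.44*0.79 + 0.67*0.21 = 0.347600 + 0.140700 = 0.488300
Of this, 0.140700 comes from 0.67*0.21 (the low oil pressure=true cases).
So P(low oil pressure | warning light, overheating coolant loop) = 0.140700/0.488300 ≈ 0.288.
Conditioning on overheating coolant loop lowers the posterior on low oil pressure: the classic explaining-away effect in a common-effect structure.

P(low oil pressure | warning light) ≈ 0.519; P(low oil pressure | warning light, overheating coolant loop) ≈ 0.288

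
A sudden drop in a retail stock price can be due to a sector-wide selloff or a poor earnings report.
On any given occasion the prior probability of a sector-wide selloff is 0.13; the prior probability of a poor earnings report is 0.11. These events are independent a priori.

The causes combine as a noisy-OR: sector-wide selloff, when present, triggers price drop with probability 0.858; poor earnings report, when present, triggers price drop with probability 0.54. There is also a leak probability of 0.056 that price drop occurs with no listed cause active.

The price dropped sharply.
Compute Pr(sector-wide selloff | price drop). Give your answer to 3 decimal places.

Under noisy-OR, P(price drop | causes) = 1 − (1−0.056)·∏(1−qᵢ) over the active causes.
P(price drop) = 0.056*0.87*0.89 + 0.56576*0.87*0.11 + 0.865952*0.13*0.89 + 0.938338*0.13*0.11 = 0.043361 + 0.054143 + 0.100191 + 0.013418 = 0.211113
Restricting to configurations with sector-wide selloff present: 0.100191 + 0.013418 = 0.113609.
Hence the posterior is 0.113609/0.211113 ≈ 0.538.

Pr(sector-wide selloff | price drop) ≈ 0.538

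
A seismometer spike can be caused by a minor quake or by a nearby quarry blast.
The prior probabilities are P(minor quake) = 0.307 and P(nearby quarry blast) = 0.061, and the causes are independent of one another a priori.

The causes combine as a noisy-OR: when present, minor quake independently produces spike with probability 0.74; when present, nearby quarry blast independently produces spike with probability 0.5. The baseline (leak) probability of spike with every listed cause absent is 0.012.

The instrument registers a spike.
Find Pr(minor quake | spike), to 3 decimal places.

Under noisy-OR, P(spike | causes) = 1 − (1−0.012)·∏(1−qᵢ) over the active causes.
P(spike) = 0.012·0.693·0.939 + 0.506·0.693·0.061 + 0.74312·0.307·0.939 + 0.87156·0.307·0.061 = 0.007809 + 0.021390 + 0.214221 + 0.016322 = 0.259742
Restricting to configurations with minor quake present: 0.214221 + 0.016322 = 0.230543.
P(minor quake | spike) = 0.230543 / 0.259742 ≈ 0.888

Pr(minor quake | spike) ≈ 0.888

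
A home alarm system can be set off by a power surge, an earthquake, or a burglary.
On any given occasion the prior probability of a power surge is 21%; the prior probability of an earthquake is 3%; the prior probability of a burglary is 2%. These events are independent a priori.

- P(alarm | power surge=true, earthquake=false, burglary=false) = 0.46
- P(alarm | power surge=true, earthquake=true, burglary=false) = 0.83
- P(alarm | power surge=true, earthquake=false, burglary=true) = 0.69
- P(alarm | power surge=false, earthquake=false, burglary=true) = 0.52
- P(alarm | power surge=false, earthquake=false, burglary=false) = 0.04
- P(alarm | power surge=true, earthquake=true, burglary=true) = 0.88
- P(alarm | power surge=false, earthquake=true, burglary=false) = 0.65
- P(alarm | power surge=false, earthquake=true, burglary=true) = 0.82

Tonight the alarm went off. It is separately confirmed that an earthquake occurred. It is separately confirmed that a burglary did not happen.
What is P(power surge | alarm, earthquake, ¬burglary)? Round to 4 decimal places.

P(power surge | alarm, earthquake, ¬burglary) ≈ 0.2534

By total probability over both values of power surge:
  P(alarm | earthquake, ¬burglary) = 0.65*0.79 + 0.83*0.21
        = 0.513500 + 0.174300 = 0.687800
Configurations with power surge contribute 0.174300, so
  P(power surge | alarm, earthquake, ¬burglary) = 0.174300 / 0.687800 ≈ 0.2534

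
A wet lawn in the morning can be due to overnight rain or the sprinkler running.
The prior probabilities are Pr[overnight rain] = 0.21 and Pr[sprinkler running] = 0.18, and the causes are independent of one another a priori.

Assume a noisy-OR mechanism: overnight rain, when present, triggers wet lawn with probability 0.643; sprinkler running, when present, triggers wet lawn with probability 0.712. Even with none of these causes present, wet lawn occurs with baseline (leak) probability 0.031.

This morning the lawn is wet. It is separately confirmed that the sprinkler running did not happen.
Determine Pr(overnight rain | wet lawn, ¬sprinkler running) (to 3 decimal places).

Pr(overnight rain | wet lawn, ¬sprinkler running) ≈ 0.849

Under noisy-OR, P(wet lawn | causes) = 1 − (1−0.031)·∏(1−qᵢ) over the active causes.
For the numerator, keep only overnight rain=true terms: 0.654067·0.21 = 0.137354
Normalizer over all consistent configurations: 0.031·0.79 + 0.654067·0.21 = 0.161844
P(overnight rain | wet lawn, ¬sprinkler running) = 0.137354/0.161844 ≈ 0.849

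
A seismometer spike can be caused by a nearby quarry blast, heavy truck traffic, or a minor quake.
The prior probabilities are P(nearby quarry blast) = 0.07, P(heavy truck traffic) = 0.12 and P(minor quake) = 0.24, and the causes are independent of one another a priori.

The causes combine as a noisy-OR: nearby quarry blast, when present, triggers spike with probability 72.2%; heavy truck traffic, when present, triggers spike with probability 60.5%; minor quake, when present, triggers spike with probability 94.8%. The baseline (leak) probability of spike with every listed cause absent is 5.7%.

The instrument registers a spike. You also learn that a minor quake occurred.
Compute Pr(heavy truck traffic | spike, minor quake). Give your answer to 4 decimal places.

Pr(heavy truck traffic | spike, minor quake) ≈ 0.1231

Under noisy-OR, P(spike | causes) = 1 − (1−0.057)·∏(1−qᵢ) over the active causes.
By total probability over the 4 (nearby quarry blast, heavy truck traffic) configurations:
  P(spike | minor quake) = 0.950964×0.93×0.88 + 0.980631×0.93×0.12 + 0.986368×0.07×0.88 + 0.994615×0.07×0.12
        = 0.778269 + 0.109438 + 0.060760 + 0.008355 = 0.956822
Keeping only the heavy truck traffic-present terms gives 0.117793, so
  P(heavy truck traffic | spike, minor quake) = 0.117793 / 0.956822 ≈ 0.1231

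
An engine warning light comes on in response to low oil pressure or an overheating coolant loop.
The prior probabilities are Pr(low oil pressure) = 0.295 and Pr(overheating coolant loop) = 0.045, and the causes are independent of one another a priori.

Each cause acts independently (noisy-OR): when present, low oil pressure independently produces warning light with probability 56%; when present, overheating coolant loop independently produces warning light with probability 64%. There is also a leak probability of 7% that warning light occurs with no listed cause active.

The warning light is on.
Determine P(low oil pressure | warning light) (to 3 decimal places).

P(low oil pressure | warning light) ≈ 0.723

Under noisy-OR, P(warning light | causes) = 1 − (1−0.07)·∏(1−qᵢ) over the active causes.
Enumerate the 4 (low oil pressure, overheating coolant loop) configurations and weight by the priors:
  P(warning light) = 0.07×0.705×0.955 + 0.6652×0.705×0.045 + 0.5908×0.295×0.955 + 0.852688×0.295×0.045
        = 0.047129 + 0.021103 + 0.166443 + 0.011319 = 0.245994
Configurations with low oil pressure contribute 0.177762, so
  P(low oil pressure | warning light) = 0.177762 / 0.245994 ≈ 0.723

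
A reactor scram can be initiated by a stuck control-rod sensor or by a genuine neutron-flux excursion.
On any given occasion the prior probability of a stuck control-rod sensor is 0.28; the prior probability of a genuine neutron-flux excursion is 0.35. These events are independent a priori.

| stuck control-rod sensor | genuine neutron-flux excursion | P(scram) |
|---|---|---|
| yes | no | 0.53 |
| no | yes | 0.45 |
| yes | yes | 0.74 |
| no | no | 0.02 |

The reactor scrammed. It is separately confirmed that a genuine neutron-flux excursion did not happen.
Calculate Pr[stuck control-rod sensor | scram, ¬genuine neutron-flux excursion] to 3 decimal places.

Pr[stuck control-rod sensor | scram, ¬genuine neutron-flux excursion] ≈ 0.912

P(scram | ¬genuine neutron-flux excursion) = 0.02×0.72 + 0.53×0.28 = 0.014400 + 0.148400 = 0.162800
Of this, 0.148400 comes from 0.53×0.28 (the stuck control-rod sensor=true cases).
P(stuck control-rod sensor | scram, ¬genuine neutron-flux excursion) = 0.148400 / 0.162800 ≈ 0.912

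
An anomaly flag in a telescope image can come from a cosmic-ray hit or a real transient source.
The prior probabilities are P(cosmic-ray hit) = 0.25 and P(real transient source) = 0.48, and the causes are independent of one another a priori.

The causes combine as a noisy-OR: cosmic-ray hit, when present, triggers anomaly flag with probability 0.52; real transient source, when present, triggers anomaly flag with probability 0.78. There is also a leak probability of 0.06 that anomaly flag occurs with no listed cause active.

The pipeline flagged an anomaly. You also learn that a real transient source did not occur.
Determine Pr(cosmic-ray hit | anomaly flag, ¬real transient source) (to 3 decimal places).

Pr(cosmic-ray hit | anomaly flag, ¬real transient source) ≈ 0.753

Under noisy-OR, P(anomaly flag | causes) = 1 − (1−0.06)·∏(1−qᵢ) over the active causes.
By total probability over both values of cosmic-ray hit:
  P(anomaly flag | ¬real transient source) = 0.06×0.75 + 0.5488×0.25
        = 0.045000 + 0.137200 = 0.182200
Configurations with cosmic-ray hit contribute 0.137200, so
  P(cosmic-ray hit | anomaly flag, ¬real transient source) = 0.137200 / 0.182200 ≈ 0.753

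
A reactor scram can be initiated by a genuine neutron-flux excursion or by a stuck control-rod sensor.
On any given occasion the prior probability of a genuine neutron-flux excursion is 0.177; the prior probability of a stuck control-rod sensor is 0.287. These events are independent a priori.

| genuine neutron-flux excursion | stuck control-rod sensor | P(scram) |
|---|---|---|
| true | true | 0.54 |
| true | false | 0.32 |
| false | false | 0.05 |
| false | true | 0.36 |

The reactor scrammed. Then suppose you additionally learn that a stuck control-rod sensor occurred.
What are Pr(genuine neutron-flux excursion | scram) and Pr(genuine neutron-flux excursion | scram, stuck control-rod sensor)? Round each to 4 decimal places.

Pr(genuine neutron-flux excursion | scram) ≈ 0.3722; Pr(genuine neutron-flux excursion | scram, stuck control-rod sensor) ≈ 0.2439

Sum P(scram|·) weighted by the priors over the 4 (genuine neutron-flux excursion, stuck control-rod sensor) configurations:
  P(scram) = 0.05*0.823*0.713 + 0.36*0.823*0.287 + 0.32*0.177*0.713 + 0.54*0.177*0.287
        = 0.029340 + 0.085032 + 0.040384 + 0.027431 = 0.182187
The terms with genuine neutron-flux excursion present sum to 0.067815, so
  P(genuine neutron-flux excursion | scram) = 0.067815 / 0.182187 ≈ 0.3722

Now condition on the additional information:
Weight on genuine neutron-flux excursion=true, given the evidence: 0.54×0.177 = 0.095580
Normalizer over all consistent configurations: 0.36×0.823 + 0.54×0.177 = 0.391860
Posterior = 0.095580 / 0.391860 ≈ 0.2439
— stuck control-rod sensor explains away the evidence for genuine neutron-flux excursion.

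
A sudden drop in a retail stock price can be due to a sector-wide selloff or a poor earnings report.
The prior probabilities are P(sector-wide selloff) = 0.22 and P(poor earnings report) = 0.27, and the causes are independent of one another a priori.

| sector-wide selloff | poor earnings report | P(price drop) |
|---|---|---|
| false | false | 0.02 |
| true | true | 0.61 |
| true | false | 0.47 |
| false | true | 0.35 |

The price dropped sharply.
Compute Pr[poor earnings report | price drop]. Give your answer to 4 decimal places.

P(price drop) = 0.02×0.78×0.73 + 0.35×0.78×0.27 + 0.47×0.22×0.73 + 0.61×0.22×0.27 = 0.011388 + 0.073710 + 0.075482 + 0.036234 = 0.196814
The poor earnings report-present share is 0.073710 + 0.036234 = 0.109944.
Hence the posterior is 0.109944/0.196814 ≈ 0.5586.

Pr[poor earnings report | price drop] ≈ 0.5586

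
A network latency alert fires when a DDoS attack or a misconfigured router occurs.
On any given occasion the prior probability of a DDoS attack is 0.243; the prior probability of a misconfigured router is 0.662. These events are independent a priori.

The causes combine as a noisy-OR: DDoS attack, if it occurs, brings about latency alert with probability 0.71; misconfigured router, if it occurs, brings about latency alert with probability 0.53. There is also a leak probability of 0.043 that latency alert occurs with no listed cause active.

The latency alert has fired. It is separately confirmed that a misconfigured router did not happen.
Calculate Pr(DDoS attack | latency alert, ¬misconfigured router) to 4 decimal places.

Under noisy-OR, P(latency alert | causes) = 1 − (1−0.043)·∏(1−qᵢ) over the active causes.
Numerator (weight on configurations with DDoS attack): 0.72247*0.243 = 0.175560
The normalizing constant is 0.043*0.757 + 0.72247*0.243 = 0.208111
Posterior = 0.175560 / 0.208111 ≈ 0.8436

Pr(DDoS attack | latency alert, ¬misconfigured router) ≈ 0.8436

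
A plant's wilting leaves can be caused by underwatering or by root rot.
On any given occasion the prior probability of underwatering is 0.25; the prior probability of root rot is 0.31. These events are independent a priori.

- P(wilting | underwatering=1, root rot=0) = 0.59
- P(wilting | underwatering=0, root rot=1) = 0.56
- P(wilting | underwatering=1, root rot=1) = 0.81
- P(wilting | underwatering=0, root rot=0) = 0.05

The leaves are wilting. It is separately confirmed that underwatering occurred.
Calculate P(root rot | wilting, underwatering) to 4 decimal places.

P(root rot | wilting, underwatering) ≈ 0.3815

P(wilting | underwatering) = 0.59×0.69 + 0.81×0.31 = 0.407100 + 0.251100 = 0.658200
Restricting to configurations with root rot present: 0.81×0.31 = 0.251100.
So P(root rot | wilting, underwatering) = 0.251100/0.658200 ≈ 0.3815.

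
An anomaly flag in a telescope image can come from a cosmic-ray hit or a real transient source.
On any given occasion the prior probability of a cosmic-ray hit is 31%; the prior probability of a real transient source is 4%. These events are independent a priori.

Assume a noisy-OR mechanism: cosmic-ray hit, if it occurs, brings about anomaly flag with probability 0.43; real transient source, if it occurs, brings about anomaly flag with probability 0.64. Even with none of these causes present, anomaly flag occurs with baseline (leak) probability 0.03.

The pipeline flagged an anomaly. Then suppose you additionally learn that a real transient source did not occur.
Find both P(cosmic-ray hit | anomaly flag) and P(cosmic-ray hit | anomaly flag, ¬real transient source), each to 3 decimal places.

Under noisy-OR, P(anomaly flag | causes) = 1 − (1−0.03)·∏(1−qᵢ) over the active causes.
By total probability over the 4 (cosmic-ray hit, real transient source) configurations:
  P(anomaly flag) = 0.03×0.69×0.96 + 0.6508×0.69×0.04 + 0.4471×0.31×0.96 + 0.800956×0.31×0.04
        = 0.019872 + 0.017962 + 0.133057 + 0.009932 = 0.180823
Configurations with cosmic-ray hit contribute 0.142989, so
  P(cosmic-ray hit | anomaly flag) = 0.142989 / 0.180823 ≈ 0.791

Now also conditioning on real transient source≠true:
Enumerate both values of cosmic-ray hit and weight by the priors:
  P(anomaly flag | ¬real transient source) = 0.03*0.69 + 0.4471*0.31
        = 0.020700 + 0.138601 = 0.159301
The terms with cosmic-ray hit present sum to 0.138601, so
  P(cosmic-ray hit | anomaly flag, ¬real transient source) = 0.138601 / 0.159301 ≈ 0.870

P(cosmic-ray hit | anomaly flag) ≈ 0.791; P(cosmic-ray hit | anomaly flag, ¬real transient source) ≈ 0.870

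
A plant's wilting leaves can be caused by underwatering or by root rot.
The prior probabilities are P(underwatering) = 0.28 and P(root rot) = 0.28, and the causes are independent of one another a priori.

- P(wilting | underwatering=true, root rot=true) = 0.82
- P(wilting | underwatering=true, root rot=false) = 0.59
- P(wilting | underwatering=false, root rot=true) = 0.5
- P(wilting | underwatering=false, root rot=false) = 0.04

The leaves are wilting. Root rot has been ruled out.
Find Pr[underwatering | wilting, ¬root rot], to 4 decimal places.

Pr[underwatering | wilting, ¬root rot] ≈ 0.8515

By total probability over both values of underwatering:
  P(wilting | ¬root rot) = 0.04*0.72 + 0.59*0.28
        = 0.028800 + 0.165200 = 0.194000
Keeping only the underwatering-present terms gives 0.165200, so
  P(underwatering | wilting, ¬root rot) = 0.165200 / 0.194000 ≈ 0.8515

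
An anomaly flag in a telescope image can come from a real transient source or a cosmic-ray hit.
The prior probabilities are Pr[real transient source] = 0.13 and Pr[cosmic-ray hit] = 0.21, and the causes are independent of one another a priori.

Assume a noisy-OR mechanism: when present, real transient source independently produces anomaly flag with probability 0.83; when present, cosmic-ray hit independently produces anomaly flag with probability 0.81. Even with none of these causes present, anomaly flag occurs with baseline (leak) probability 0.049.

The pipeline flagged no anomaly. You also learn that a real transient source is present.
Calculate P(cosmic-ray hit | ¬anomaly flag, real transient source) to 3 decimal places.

P(cosmic-ray hit | ¬anomaly flag, real transient source) ≈ 0.048

Under noisy-OR, P(anomaly flag | causes) = 1 − (1−0.049)·∏(1−qᵢ) over the active causes.
P(¬anomaly flag | real transient source) = 0.16167*0.79 + 0.030717*0.21 = 0.127719 + 0.006451 = 0.134170
Restricting to configurations with cosmic-ray hit present: 0.030717*0.21 = 0.006451.
Hence the posterior is 0.006451/0.134170 ≈ 0.048.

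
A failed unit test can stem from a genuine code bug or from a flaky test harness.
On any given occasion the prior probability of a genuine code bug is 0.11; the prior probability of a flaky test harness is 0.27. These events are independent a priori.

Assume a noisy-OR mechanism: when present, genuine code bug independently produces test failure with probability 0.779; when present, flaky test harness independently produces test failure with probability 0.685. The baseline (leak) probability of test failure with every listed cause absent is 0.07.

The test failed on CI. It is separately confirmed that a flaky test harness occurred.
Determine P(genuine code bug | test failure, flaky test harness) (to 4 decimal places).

Under noisy-OR, P(test failure | causes) = 1 − (1−0.07)·∏(1−qᵢ) over the active causes.
Enumerate both values of genuine code bug and weight by the priors:
  P(test failure | flaky test harness) = 0.70705·0.89 + 0.935258·0.11
        = 0.629274 + 0.102878 = 0.732152
Keeping only the genuine code bug-present terms gives 0.102878, so
  P(genuine code bug | test failure, flaky test harness) = 0.102878 / 0.732152 ≈ 0.1405

P(genuine code bug | test failure, flaky test harness) ≈ 0.1405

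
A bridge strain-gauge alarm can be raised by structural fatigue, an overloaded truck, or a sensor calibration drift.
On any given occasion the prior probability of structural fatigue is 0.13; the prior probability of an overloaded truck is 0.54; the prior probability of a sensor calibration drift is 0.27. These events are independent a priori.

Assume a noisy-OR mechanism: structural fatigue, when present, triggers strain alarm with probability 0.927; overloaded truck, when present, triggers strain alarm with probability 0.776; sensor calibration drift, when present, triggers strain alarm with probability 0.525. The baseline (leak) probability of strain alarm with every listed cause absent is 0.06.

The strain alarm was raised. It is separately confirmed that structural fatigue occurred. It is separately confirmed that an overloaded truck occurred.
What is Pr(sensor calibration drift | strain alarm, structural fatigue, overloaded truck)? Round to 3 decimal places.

Pr(sensor calibration drift | strain alarm, structural fatigue, overloaded truck) ≈ 0.272

Under noisy-OR, P(strain alarm | causes) = 1 − (1−0.06)·∏(1−qᵢ) over the active causes.
Sum P(strain alarm|·) weighted by the priors over both values of sensor calibration drift:
  P(strain alarm | structural fatigue, overloaded truck) = 0.984629×0.73 + 0.992699×0.27
        = 0.718779 + 0.268029 = 0.986808
Configurations with sensor calibration drift contribute 0.268029, so
  P(sensor calibration drift | strain alarm, structural fatigue, overloaded truck) = 0.268029 / 0.986808 ≈ 0.272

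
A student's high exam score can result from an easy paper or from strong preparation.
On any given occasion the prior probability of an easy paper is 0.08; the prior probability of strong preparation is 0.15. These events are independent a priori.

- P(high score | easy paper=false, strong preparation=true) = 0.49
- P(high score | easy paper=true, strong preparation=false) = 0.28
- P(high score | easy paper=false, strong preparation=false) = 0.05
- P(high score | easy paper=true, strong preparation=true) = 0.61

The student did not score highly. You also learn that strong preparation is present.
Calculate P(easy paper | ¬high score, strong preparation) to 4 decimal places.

P(easy paper | ¬high score, strong preparation) ≈ 0.0624

Numerator (weight on configurations with easy paper): 0.39*0.08 = 0.031200
Denominator P(¬high score | strong preparation): 0.51*0.92 + 0.39*0.08 = 0.500400
P(easy paper | ¬high score, strong preparation) = 0.031200/0.500400 ≈ 0.0624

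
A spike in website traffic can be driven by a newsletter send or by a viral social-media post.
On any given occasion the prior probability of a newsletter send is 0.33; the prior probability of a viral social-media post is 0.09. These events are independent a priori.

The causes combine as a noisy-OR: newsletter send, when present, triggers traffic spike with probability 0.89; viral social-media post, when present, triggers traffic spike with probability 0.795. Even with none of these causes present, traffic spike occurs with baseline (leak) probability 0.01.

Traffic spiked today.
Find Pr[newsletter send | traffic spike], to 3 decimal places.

Under noisy-OR, P(traffic spike | causes) = 1 − (1−0.01)·∏(1−qᵢ) over the active causes.
Numerator (weight on configurations with newsletter send): 0.267597 + 0.029037 = 0.296634
Denominator P(traffic spike): 0.01*0.67*0.91 + 0.79705*0.67*0.09 + 0.8911*0.33*0.91 + 0.977676*0.33*0.09 = 0.350793
P(newsletter send | traffic spike) = 0.296634/0.350793 ≈ 0.846

Pr[newsletter send | traffic spike] ≈ 0.846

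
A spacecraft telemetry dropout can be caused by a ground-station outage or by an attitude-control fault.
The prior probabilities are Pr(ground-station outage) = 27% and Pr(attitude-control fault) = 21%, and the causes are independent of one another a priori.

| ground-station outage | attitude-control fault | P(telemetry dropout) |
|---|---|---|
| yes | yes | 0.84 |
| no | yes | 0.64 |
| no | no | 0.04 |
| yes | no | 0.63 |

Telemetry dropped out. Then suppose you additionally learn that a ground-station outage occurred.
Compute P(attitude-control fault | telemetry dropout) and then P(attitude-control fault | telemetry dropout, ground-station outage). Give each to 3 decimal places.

P(attitude-control fault | telemetry dropout) ≈ 0.481; P(attitude-control fault | telemetry dropout, ground-station outage) ≈ 0.262

Sum P(telemetry dropout|·) weighted by the priors over the 4 (ground-station outage, attitude-control fault) configurations:
  P(telemetry dropout) = 0.04·0.73·0.79 + 0.64·0.73·0.21 + 0.63·0.27·0.79 + 0.84·0.27·0.21
        = 0.023068 + 0.098112 + 0.134379 + 0.047628 = 0.303187
Configurations with attitude-control fault contribute 0.145740, so
  P(attitude-control fault | telemetry dropout) = 0.145740 / 0.303187 ≈ 0.481

Now condition on the additional information:
P(telemetry dropout | ground-station outage) = 0.63·0.79 + 0.84·0.21 = 0.497700 + 0.176400 = 0.674100
The attitude-control fault-present share is 0.84·0.21 = 0.176400.
P(attitude-control fault | telemetry dropout, ground-station outage) = 0.176400 / 0.674100 ≈ 0.262
Conditioning on ground-station outage lowers the posterior on attitude-control fault: the classic explaining-away effect in a common-effect structure.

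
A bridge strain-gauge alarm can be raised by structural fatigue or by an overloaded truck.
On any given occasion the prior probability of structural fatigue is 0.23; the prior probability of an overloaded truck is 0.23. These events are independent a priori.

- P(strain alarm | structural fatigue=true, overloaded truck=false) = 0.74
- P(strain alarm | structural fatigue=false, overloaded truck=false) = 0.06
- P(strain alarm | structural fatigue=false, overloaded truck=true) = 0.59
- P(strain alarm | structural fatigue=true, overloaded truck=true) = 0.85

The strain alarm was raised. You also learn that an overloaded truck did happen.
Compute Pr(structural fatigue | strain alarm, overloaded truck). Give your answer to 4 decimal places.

Pr(structural fatigue | strain alarm, overloaded truck) ≈ 0.3009

Enumerate both values of structural fatigue and weight by the priors:
  P(strain alarm | overloaded truck) = 0.59*0.77 + 0.85*0.23
        = 0.454300 + 0.195500 = 0.649800
The terms with structural fatigue present sum to 0.195500, so
  P(structural fatigue | strain alarm, overloaded truck) = 0.195500 / 0.649800 ≈ 0.3009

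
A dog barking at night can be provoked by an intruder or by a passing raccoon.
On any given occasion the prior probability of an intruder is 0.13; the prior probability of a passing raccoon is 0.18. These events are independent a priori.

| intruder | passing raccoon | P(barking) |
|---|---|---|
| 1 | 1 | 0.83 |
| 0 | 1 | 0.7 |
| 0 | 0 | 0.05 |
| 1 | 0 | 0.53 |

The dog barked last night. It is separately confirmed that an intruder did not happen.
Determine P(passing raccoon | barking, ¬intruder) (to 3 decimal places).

P(passing raccoon | barking, ¬intruder) ≈ 0.754

Sum P(barking|·) weighted by the priors over both values of passing raccoon:
  P(barking | ¬intruder) = 0.05*0.82 + 0.7*0.18
        = 0.041000 + 0.126000 = 0.167000
Configurations with passing raccoon contribute 0.126000, so
  P(passing raccoon | barking, ¬intruder) = 0.126000 / 0.167000 ≈ 0.754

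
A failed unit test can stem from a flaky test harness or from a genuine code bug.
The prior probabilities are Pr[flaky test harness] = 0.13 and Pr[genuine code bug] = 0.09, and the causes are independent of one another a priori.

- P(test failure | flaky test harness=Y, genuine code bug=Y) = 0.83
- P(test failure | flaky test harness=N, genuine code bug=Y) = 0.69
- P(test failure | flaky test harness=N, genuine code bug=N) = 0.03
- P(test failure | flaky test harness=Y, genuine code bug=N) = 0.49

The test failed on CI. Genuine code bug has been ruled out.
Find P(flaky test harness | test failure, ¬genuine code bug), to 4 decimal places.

Enumerate both values of flaky test harness and weight by the priors:
  P(test failure | ¬genuine code bug) = 0.03*0.87 + 0.49*0.13
        = 0.026100 + 0.063700 = 0.089800
The terms with flaky test harness present sum to 0.063700, so
  P(flaky test harness | test failure, ¬genuine code bug) = 0.063700 / 0.089800 ≈ 0.7094

P(flaky test harness | test failure, ¬genuine code bug) ≈ 0.7094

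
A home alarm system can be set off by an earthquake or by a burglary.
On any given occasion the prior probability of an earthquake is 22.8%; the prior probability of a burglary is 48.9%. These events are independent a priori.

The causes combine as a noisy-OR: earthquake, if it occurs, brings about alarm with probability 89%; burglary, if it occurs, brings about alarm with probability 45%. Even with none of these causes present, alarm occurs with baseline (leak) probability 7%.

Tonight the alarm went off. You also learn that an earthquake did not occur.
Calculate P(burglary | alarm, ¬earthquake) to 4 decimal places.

Under noisy-OR, P(alarm | causes) = 1 − (1−0.07)·∏(1−qᵢ) over the active causes.
For the numerator, keep only burglary=true terms: 0.4885·0.489 = 0.238876
Normalizer over all consistent configurations: 0.07·0.511 + 0.4885·0.489 = 0.274646
Posterior = 0.238876 / 0.274646 ≈ 0.8698

P(burglary | alarm, ¬earthquake) ≈ 0.8698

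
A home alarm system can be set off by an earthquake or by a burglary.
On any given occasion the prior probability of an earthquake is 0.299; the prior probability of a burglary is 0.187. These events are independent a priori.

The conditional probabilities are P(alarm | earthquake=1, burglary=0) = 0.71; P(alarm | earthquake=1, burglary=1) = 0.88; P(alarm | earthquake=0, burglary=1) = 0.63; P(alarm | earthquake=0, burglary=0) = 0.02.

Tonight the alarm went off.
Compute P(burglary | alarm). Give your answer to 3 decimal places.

P(alarm) = 0.02·0.701·0.813 + 0.63·0.701·0.187 + 0.71·0.299·0.813 + 0.88·0.299·0.187 = 0.011398 + 0.082585 + 0.172592 + 0.049203 = 0.315778
The burglary-present share is 0.082585 + 0.049203 = 0.131788.
So P(burglary | alarm) = 0.131788/0.315778 ≈ 0.417.

P(burglary | alarm) ≈ 0.417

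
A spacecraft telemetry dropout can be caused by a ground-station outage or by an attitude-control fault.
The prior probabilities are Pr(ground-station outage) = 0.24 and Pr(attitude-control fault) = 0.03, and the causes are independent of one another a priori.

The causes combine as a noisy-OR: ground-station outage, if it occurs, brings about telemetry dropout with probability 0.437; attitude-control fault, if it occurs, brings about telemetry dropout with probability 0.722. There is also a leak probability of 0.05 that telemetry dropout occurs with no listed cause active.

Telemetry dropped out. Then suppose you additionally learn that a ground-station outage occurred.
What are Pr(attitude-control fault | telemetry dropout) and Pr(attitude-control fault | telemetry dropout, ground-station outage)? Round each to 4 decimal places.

Pr(attitude-control fault | telemetry dropout) ≈ 0.1363; Pr(attitude-control fault | telemetry dropout, ground-station outage) ≈ 0.0536

Under noisy-OR, P(telemetry dropout | causes) = 1 − (1−0.05)·∏(1−qᵢ) over the active causes.
For the numerator, keep only attitude-control fault=true terms: 0.016779 + 0.006129 = 0.022908
Denominator P(telemetry dropout): 0.05*0.76*0.97 + 0.7359*0.76*0.03 + 0.46515*0.24*0.97 + 0.851312*0.24*0.03 = 0.168055
Posterior = 0.022908 / 0.168055 ≈ 0.1363

Now condition on the additional information:
P(telemetry dropout | ground-station outage) = 0.46515*0.97 + 0.851312*0.03 = 0.451195 + 0.025539 = 0.476734
The attitude-control fault-present share is 0.851312*0.03 = 0.025539.
P(attitude-control fault | telemetry dropout, ground-station outage) = 0.025539 / 0.476734 ≈ 0.0536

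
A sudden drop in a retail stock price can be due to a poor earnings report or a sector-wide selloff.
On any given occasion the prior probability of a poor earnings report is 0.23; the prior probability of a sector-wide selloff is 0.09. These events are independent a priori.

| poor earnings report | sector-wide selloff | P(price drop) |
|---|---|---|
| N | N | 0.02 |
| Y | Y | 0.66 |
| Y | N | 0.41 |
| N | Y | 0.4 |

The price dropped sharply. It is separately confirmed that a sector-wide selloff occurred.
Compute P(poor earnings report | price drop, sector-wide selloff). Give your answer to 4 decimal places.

Weight on poor earnings report=true, given the evidence: 0.66·0.23 = 0.151800
Normalizer over all consistent configurations: 0.4·0.77 + 0.66·0.23 = 0.459800
Posterior = 0.151800 / 0.459800 ≈ 0.3301

P(poor earnings report | price drop, sector-wide selloff) ≈ 0.3301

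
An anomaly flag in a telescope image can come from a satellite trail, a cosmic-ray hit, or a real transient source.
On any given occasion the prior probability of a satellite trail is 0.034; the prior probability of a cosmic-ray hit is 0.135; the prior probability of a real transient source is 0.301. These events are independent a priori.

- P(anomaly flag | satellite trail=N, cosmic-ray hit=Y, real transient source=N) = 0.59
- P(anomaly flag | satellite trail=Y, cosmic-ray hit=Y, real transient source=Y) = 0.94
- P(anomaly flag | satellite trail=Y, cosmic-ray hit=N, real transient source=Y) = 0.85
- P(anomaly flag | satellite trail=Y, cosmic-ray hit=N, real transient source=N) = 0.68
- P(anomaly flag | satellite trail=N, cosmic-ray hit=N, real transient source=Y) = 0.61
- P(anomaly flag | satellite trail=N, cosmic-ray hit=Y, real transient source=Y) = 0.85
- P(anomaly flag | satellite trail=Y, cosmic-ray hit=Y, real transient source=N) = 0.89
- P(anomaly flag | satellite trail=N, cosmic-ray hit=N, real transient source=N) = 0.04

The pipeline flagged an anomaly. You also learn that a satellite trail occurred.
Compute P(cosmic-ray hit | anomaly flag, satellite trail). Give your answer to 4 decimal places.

P(cosmic-ray hit | anomaly flag, satellite trail) ≈ 0.1619

By total probability over the 4 (cosmic-ray hit, real transient source) configurations:
  P(anomaly flag | satellite trail) = 0.68×0.865×0.699 + 0.85×0.865×0.301 + 0.89×0.135×0.699 + 0.94×0.135×0.301
        = 0.411152 + 0.221310 + 0.083985 + 0.038197 = 0.754644
Keeping only the cosmic-ray hit-present terms gives 0.122182, so
  P(cosmic-ray hit | anomaly flag, satellite trail) = 0.122182 / 0.754644 ≈ 0.1619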